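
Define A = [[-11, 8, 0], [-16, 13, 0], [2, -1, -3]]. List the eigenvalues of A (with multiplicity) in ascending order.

-3, -3, 5

Characteristic polynomial: p(μ) = μ^3 + μ^2 - 21μ - 45 = (μ - 5)(μ + 3)^2.
Roots (with multiplicity): -3, -3, 5.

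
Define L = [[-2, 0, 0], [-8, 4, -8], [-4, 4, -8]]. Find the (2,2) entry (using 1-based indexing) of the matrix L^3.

64

Characteristic polynomial: t^3 + 6t^2 + 8t = t(t + 2)(t + 4), so the eigenvalues are -4, -2, 0.
t=0: eigenvector (0, -2, -1).
t=-4: eigenvector (0, 1, 1).
t=-2: eigenvector (1, 4, 2).
P = [[0, 0, 1], [-2, 1, 4], [-1, 1, 2]], D = diag(0, -4, -2), P⁻¹ = [[2, -1, 1], [0, -1, 2], [1, 0, 0]].
L³ = P·diag(0, -64, -8)·P⁻¹ = [[-8, 0, 0], [-32, 64, -128], [-16, 64, -128]].
The requested entry is 64.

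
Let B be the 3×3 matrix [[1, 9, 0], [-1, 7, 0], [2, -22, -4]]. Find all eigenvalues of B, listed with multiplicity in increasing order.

Characteristic polynomial: p(r) = r^3 - 4r^2 - 16r + 64 = (r - 4)^2(r + 4).
Roots (with multiplicity): -4, 4, 4.

-4, 4, 4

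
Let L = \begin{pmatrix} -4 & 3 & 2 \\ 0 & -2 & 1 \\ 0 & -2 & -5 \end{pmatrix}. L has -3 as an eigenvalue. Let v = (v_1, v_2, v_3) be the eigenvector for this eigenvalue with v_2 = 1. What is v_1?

1

L + 3I = [[-1, 3, 2], [0, 1, 1], [0, -2, -2]].
Solving (L + 3I)v = 0 gives the eigenspace spanned by (1, 1, -1).
With v_2 = 1, v = (1, 1, -1), so v_1 = 1.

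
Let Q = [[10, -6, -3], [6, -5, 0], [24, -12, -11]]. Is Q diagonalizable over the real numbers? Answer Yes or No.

Yes

Characteristic polynomial: p(μ) = μ^3 + 6μ^2 + 3μ - 10 = (μ - 1)(μ + 2)(μ + 5).
All 3 eigenvalues are distinct, so Q is diagonalizable.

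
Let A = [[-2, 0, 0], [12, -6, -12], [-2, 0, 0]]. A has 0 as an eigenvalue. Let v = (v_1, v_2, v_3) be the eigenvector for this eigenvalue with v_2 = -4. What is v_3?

2

A = [[-2, 0, 0], [12, -6, -12], [-2, 0, 0]].
Solving (A)v = 0 gives the eigenspace spanned by (0, -4, 2).
With v_2 = -4, v = (0, -4, 2), so v_3 = 2.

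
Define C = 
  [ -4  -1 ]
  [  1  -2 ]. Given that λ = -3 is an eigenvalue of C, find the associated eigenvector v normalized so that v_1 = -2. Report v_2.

2

C + 3I = [[-1, -1], [1, 1]].
Solving (C + 3I)v = 0 gives the eigenspace spanned by (-2, 2).
With v_1 = -2, v = (-2, 2), so v_2 = 2.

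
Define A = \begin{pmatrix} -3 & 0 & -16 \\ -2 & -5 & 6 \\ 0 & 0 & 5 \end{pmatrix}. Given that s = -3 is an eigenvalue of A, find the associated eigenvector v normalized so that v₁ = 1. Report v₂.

-1

A + 3I = [[0, 0, -16], [-2, -2, 6], [0, 0, 8]].
Solving (A + 3I)v = 0 gives the eigenspace spanned by (1, -1, 0).
With v₁ = 1, v = (1, -1, 0), so v₂ = -1.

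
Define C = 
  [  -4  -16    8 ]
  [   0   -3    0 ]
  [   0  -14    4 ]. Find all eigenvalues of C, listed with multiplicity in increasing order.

Characteristic polynomial: p(μ) = μ^3 + 3μ^2 - 16μ - 48 = (μ - 4)(μ + 3)(μ + 4).
Roots (with multiplicity): -4, -3, 4.

-4, -3, 4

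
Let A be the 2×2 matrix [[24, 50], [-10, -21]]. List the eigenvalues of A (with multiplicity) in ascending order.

-1, 4

Characteristic polynomial: p(s) = s^2 - 3s - 4 = (s - 4)(s + 1).
Roots (with multiplicity): -1, 4.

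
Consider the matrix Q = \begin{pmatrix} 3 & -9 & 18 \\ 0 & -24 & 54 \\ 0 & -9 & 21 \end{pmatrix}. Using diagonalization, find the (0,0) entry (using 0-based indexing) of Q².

Characteristic polynomial: λ^3 - 27λ + 54 = (λ - 3)^2(λ + 6), so the eigenvalues are -6, 3, 3.
λ=3: eigenvector (1, 0, 0).
λ=-6: eigenvector (1, 3, 1).
λ=3: eigenvector (1, 2, 1).
P = [[1, 1, 1], [0, 3, 2], [0, 1, 1]], D = diag(3, -6, 3), P⁻¹ = [[1, 0, -1], [0, 1, -2], [0, -1, 3]].
Q² = P·diag(9, 36, 9)·P⁻¹ = [[9, 27, -54], [0, 90, -162], [0, 27, -45]].
The requested entry is 9.

9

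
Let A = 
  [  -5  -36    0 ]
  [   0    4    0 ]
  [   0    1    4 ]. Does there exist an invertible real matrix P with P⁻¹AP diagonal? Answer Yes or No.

Characteristic polynomial: p(r) = r^3 - 3r^2 - 24r + 80 = (r - 4)^2(r + 5).
r = 4 has algebraic multiplicity 2; rank(A − 4I) = 2, so geometric multiplicity = 1.
Geometric multiplicity < algebraic multiplicity, so A is not diagonalizable.

No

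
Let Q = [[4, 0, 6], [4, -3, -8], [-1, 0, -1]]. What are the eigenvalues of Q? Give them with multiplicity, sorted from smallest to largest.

-3, 1, 2

Characteristic polynomial: p(λ) = λ^3 - 7λ + 6 = (λ - 2)(λ - 1)(λ + 3).
Roots (with multiplicity): -3, 1, 2.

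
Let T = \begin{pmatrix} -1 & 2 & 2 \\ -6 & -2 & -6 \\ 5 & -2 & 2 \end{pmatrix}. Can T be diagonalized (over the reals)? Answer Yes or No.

Characteristic polynomial: p(λ) = λ^3 + λ^2 - 14λ - 24 = (λ - 4)(λ + 2)(λ + 3).
All 3 eigenvalues are distinct, so T is diagonalizable.

Yes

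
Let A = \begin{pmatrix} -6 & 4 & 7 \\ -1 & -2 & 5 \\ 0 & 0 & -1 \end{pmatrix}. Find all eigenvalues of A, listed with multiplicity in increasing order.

Characteristic polynomial: p(λ) = λ^3 + 9λ^2 + 24λ + 16 = (λ + 1)(λ + 4)^2.
Roots (with multiplicity): -4, -4, -1.

-4, -4, -1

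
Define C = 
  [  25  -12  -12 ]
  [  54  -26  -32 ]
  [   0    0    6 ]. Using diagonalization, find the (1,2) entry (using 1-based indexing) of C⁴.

60

Characteristic polynomial: r^3 - 5r^2 - 8r + 12 = (r - 6)(r - 1)(r + 2), so the eigenvalues are -2, 1, 6.
r=-2: eigenvector (4, 9, 0).
r=1: eigenvector (1, 2, 0).
r=6: eigenvector (0, -1, 1).
P = [[4, 1, 0], [9, 2, -1], [0, 0, 1]], D = diag(-2, 1, 6), P⁻¹ = [[-2, 1, 1], [9, -4, -4], [0, 0, 1]].
C⁴ = P·diag(16, 1, 1296)·P⁻¹ = [[-119, 60, 60], [-270, 136, -1160], [0, 0, 1296]].
The requested entry is 60.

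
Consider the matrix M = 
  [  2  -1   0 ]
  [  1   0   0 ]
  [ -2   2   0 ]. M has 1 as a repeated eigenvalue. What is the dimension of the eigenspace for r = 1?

1

M − 1I = [[1, -1, 0], [1, -1, 0], [-2, 2, -1]].
This matrix has rank 2, so its null space has dimension 3 − 2 = 1.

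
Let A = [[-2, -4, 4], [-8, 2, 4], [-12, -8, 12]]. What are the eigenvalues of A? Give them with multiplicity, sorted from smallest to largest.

2, 4, 6

Characteristic polynomial: p(μ) = μ^3 - 12μ^2 + 44μ - 48 = (μ - 6)(μ - 4)(μ - 2).
Roots (with multiplicity): 2, 4, 6.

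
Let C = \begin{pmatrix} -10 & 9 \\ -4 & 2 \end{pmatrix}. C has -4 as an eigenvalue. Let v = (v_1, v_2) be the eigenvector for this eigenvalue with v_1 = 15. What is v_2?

10

C + 4I = [[-6, 9], [-4, 6]].
Solving (C + 4I)v = 0 gives the eigenspace spanned by (15, 10).
With v_1 = 15, v = (15, 10), so v_2 = 10.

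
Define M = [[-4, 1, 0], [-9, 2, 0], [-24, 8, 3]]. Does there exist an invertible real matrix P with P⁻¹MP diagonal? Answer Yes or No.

No

Characteristic polynomial: p(s) = s^3 - s^2 - 5s - 3 = (s - 3)(s + 1)^2.
s = -1 has algebraic multiplicity 2; rank(M + 1I) = 2, so geometric multiplicity = 1.
Geometric multiplicity < algebraic multiplicity, so M is not diagonalizable.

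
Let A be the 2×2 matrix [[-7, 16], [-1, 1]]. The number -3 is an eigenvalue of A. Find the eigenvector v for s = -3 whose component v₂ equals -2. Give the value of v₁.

-8

A + 3I = [[-4, 16], [-1, 4]].
Solving (A + 3I)v = 0 gives the eigenspace spanned by (-8, -2).
With v₂ = -2, v = (-8, -2), so v₁ = -8.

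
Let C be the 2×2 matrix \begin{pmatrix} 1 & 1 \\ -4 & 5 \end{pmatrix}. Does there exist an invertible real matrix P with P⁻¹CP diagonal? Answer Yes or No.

No

Characteristic polynomial: p(t) = t^2 - 6t + 9 = (t - 3)^2.
t = 3 has algebraic multiplicity 2; rank(C − 3I) = 1, so geometric multiplicity = 1.
Geometric multiplicity < algebraic multiplicity, so C is not diagonalizable.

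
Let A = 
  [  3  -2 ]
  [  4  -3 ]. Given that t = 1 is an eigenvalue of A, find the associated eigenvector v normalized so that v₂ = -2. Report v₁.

-2

A − 1I = [[2, -2], [4, -4]].
Solving (A − 1I)v = 0 gives the eigenspace spanned by (-2, -2).
With v₂ = -2, v = (-2, -2), so v₁ = -2.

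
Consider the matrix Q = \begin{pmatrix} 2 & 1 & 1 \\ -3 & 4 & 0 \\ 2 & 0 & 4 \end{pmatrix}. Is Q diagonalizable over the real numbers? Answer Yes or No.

No

Characteristic polynomial: p(r) = r^3 - 10r^2 + 33r - 36 = (r - 4)(r - 3)^2.
r = 3 has algebraic multiplicity 2; rank(Q − 3I) = 2, so geometric multiplicity = 1.
Geometric multiplicity < algebraic multiplicity, so Q is not diagonalizable.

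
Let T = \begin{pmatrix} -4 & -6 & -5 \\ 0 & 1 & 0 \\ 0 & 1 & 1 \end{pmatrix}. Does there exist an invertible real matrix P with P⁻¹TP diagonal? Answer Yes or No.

No

Characteristic polynomial: p(λ) = λ^3 + 2λ^2 - 7λ + 4 = (λ - 1)^2(λ + 4).
λ = 1 has algebraic multiplicity 2; rank(T − 1I) = 2, so geometric multiplicity = 1.
Geometric multiplicity < algebraic multiplicity, so T is not diagonalizable.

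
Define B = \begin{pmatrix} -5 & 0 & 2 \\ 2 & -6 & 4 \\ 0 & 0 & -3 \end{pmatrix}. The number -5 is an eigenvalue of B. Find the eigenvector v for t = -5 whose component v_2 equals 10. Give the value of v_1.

5

B + 5I = [[0, 0, 2], [2, -1, 4], [0, 0, 2]].
Solving (B + 5I)v = 0 gives the eigenspace spanned by (5, 10, 0).
With v_2 = 10, v = (5, 10, 0), so v_1 = 5.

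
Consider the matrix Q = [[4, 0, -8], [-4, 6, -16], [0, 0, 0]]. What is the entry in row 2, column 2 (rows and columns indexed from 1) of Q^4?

Characteristic polynomial: μ^3 - 10μ^2 + 24μ = μ(μ - 6)(μ - 4), so the eigenvalues are 0, 4, 6.
μ=4: eigenvector (1, 2, 0).
μ=6: eigenvector (0, 1, 0).
μ=0: eigenvector (2, 4, 1).
P = [[1, 0, 2], [2, 1, 4], [0, 0, 1]], D = diag(4, 6, 0), P⁻¹ = [[1, 0, -2], [-2, 1, 0], [0, 0, 1]].
Q⁴ = P·diag(256, 1296, 0)·P⁻¹ = [[256, 0, -512], [-2080, 1296, -1024], [0, 0, 0]].
The requested entry is 1296.

1296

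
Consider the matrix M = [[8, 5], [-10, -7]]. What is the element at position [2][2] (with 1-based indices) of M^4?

-49

Characteristic polynomial: μ^2 - μ - 6 = (μ - 3)(μ + 2), so the eigenvalues are -2, 3.
μ=3: eigenvector (-1, 1).
μ=-2: eigenvector (-1, 2).
P = [[-1, -1], [1, 2]], D = diag(3, -2), P⁻¹ = [[-2, -1], [1, 1]].
M⁴ = P·diag(81, 16)·P⁻¹ = [[146, 65], [-130, -49]].
The requested entry is -49.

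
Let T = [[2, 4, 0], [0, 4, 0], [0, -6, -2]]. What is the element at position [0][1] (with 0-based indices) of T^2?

Characteristic polynomial: r^3 - 4r^2 - 4r + 16 = (r - 4)(r - 2)(r + 2), so the eigenvalues are -2, 2, 4.
r=2: eigenvector (1, 0, 0).
r=-2: eigenvector (0, 0, 1).
r=4: eigenvector (2, 1, -1).
P = [[1, 0, 2], [0, 0, 1], [0, 1, -1]], D = diag(2, -2, 4), P⁻¹ = [[1, -2, 0], [0, 1, 1], [0, 1, 0]].
T² = P·diag(4, 4, 16)·P⁻¹ = [[4, 24, 0], [0, 16, 0], [0, -12, 4]].
The requested entry is 24.

24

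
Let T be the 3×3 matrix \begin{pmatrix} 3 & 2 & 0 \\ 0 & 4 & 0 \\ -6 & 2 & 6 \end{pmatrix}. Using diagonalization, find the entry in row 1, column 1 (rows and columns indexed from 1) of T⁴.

Characteristic polynomial: λ^3 - 13λ^2 + 54λ - 72 = (λ - 6)(λ - 4)(λ - 3), so the eigenvalues are 3, 4, 6.
λ=3: eigenvector (1, 0, 2).
λ=6: eigenvector (0, 0, 1).
λ=4: eigenvector (2, 1, 5).
P = [[1, 0, 2], [0, 0, 1], [2, 1, 5]], D = diag(3, 6, 4), P⁻¹ = [[1, -2, 0], [-2, -1, 1], [0, 1, 0]].
T⁴ = P·diag(81, 1296, 256)·P⁻¹ = [[81, 350, 0], [0, 256, 0], [-2430, -340, 1296]].
The requested entry is 81.

81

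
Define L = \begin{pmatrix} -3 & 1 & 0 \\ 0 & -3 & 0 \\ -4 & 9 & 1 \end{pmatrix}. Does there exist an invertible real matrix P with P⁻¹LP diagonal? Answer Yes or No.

No

Characteristic polynomial: p(μ) = μ^3 + 5μ^2 + 3μ - 9 = (μ - 1)(μ + 3)^2.
μ = -3 has algebraic multiplicity 2; rank(L + 3I) = 2, so geometric multiplicity = 1.
Geometric multiplicity < algebraic multiplicity, so L is not diagonalizable.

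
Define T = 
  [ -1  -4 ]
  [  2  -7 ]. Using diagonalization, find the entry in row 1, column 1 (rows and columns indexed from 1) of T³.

Characteristic polynomial: s^2 + 8s + 15 = (s + 3)(s + 5), so the eigenvalues are -5, -3.
s=-3: eigenvector (2, 1).
s=-5: eigenvector (1, 1).
P = [[2, 1], [1, 1]], D = diag(-3, -5), P⁻¹ = [[1, -1], [-1, 2]].
T³ = P·diag(-27, -125)·P⁻¹ = [[71, -196], [98, -223]].
The requested entry is 71.

71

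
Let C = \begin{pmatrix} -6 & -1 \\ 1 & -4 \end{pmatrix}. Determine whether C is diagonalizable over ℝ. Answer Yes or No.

Characteristic polynomial: p(s) = s^2 + 10s + 25 = (s + 5)^2.
s = -5 has algebraic multiplicity 2; rank(C + 5I) = 1, so geometric multiplicity = 1.
Geometric multiplicity < algebraic multiplicity, so C is not diagonalizable.

No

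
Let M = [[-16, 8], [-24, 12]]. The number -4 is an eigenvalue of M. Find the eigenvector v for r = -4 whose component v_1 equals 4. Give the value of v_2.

M + 4I = [[-12, 8], [-24, 16]].
Solving (M + 4I)v = 0 gives the eigenspace spanned by (4, 6).
With v_1 = 4, v = (4, 6), so v_2 = 6.

6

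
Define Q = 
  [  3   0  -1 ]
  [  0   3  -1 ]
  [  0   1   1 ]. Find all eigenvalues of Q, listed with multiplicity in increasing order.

Characteristic polynomial: p(t) = t^3 - 7t^2 + 16t - 12 = (t - 3)(t - 2)^2.
Roots (with multiplicity): 2, 2, 3.

2, 2, 3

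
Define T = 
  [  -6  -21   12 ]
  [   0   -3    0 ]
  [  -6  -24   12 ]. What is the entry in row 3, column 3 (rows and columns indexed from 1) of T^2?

Characteristic polynomial: s^3 - 3s^2 - 18s = s(s - 6)(s + 3), so the eigenvalues are -3, 0, 6.
s=6: eigenvector (1, 0, 1).
s=-3: eigenvector (1, 1, 2).
s=0: eigenvector (-2, 0, -1).
P = [[1, 1, -2], [0, 1, 0], [1, 2, -1]], D = diag(6, -3, 0), P⁻¹ = [[-1, -3, 2], [0, 1, 0], [-1, -1, 1]].
T² = P·diag(36, 9, 0)·P⁻¹ = [[-36, -99, 72], [0, 9, 0], [-36, -90, 72]].
The requested entry is 72.

72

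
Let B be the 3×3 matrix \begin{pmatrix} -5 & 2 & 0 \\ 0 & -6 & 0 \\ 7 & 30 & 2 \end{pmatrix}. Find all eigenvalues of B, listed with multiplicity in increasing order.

-6, -5, 2

Characteristic polynomial: p(s) = s^3 + 9s^2 + 8s - 60 = (s - 2)(s + 5)(s + 6).
Roots (with multiplicity): -6, -5, 2.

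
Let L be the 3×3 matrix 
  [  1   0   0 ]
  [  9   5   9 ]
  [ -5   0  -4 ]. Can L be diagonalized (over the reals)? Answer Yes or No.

Characteristic polynomial: p(r) = r^3 - 2r^2 - 19r + 20 = (r - 5)(r - 1)(r + 4).
All 3 eigenvalues are distinct, so L is diagonalizable.

Yes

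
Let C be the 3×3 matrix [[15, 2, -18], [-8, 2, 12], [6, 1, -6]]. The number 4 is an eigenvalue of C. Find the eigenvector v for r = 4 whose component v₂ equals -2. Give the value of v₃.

1

C − 4I = [[11, 2, -18], [-8, -2, 12], [6, 1, -10]].
Solving (C − 4I)v = 0 gives the eigenspace spanned by (2, -2, 1).
With v₂ = -2, v = (2, -2, 1), so v₃ = 1.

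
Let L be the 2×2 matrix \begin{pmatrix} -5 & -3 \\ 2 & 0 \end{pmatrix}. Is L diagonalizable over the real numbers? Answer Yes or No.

Characteristic polynomial: p(r) = r^2 + 5r + 6 = (r + 2)(r + 3).
All 2 eigenvalues are distinct, so L is diagonalizable.

Yes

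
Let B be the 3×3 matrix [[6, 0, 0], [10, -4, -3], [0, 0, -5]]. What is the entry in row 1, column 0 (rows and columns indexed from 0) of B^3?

280

Characteristic polynomial: s^3 + 3s^2 - 34s - 120 = (s - 6)(s + 4)(s + 5), so the eigenvalues are -5, -4, 6.
s=6: eigenvector (1, 1, 0).
s=-4: eigenvector (0, 1, 0).
s=-5: eigenvector (0, 3, 1).
P = [[1, 0, 0], [1, 1, 3], [0, 0, 1]], D = diag(6, -4, -5), P⁻¹ = [[1, 0, 0], [-1, 1, -3], [0, 0, 1]].
B³ = P·diag(216, -64, -125)·P⁻¹ = [[216, 0, 0], [280, -64, -183], [0, 0, -125]].
The requested entry is 280.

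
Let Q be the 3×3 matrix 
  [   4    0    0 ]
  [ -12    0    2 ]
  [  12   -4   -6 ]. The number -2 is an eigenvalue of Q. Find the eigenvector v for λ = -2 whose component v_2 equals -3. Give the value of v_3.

3

Q + 2I = [[6, 0, 0], [-12, 2, 2], [12, -4, -4]].
Solving (Q + 2I)v = 0 gives the eigenspace spanned by (0, -3, 3).
With v_2 = -3, v = (0, -3, 3), so v_3 = 3.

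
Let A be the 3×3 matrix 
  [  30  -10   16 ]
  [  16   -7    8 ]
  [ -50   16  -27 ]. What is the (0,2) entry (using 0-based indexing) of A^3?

112

Characteristic polynomial: r^3 + 4r^2 + r - 6 = (r - 1)(r + 2)(r + 3), so the eigenvalues are -3, -2, 1.
r=-2: eigenvector (1, 0, -2).
r=1: eigenvector (2, 1, -3).
r=-3: eigenvector (4, 2, -7).
P = [[1, 2, 4], [0, 1, 2], [-2, -3, -7]], D = diag(-2, 1, -3), P⁻¹ = [[1, -2, 0], [4, -1, 2], [-2, 1, -1]].
A³ = P·diag(-8, 1, -27)·P⁻¹ = [[216, -94, 112], [112, -55, 56], [-374, 160, -195]].
The requested entry is 112.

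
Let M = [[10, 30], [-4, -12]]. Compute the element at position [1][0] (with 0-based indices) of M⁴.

Characteristic polynomial: λ^2 + 2λ = λ(λ + 2), so the eigenvalues are -2, 0.
λ=-2: eigenvector (-5, 2).
λ=0: eigenvector (-3, 1).
P = [[-5, -3], [2, 1]], D = diag(-2, 0), P⁻¹ = [[1, 3], [-2, -5]].
M⁴ = P·diag(16, 0)·P⁻¹ = [[-80, -240], [32, 96]].
The requested entry is 32.

32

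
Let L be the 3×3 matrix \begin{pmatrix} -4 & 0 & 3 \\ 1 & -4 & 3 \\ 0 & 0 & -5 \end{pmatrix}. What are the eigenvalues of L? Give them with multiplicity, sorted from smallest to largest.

Characteristic polynomial: p(t) = t^3 + 13t^2 + 56t + 80 = (t + 4)^2(t + 5).
Roots (with multiplicity): -5, -4, -4.

-5, -4, -4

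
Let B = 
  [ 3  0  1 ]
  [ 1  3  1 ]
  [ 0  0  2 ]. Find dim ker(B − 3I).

B − 3I = [[0, 0, 1], [1, 0, 1], [0, 0, -1]].
This matrix has rank 2, so its null space has dimension 3 − 2 = 1.

1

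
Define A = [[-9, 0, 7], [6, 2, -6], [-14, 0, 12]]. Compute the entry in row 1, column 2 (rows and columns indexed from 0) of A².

-42

Characteristic polynomial: s^3 - 5s^2 - 4s + 20 = (s - 5)(s - 2)(s + 2), so the eigenvalues are -2, 2, 5.
s=-2: eigenvector (1, 0, 1).
s=2: eigenvector (0, 1, 0).
s=5: eigenvector (-1, 2, -2).
P = [[1, 0, -1], [0, 1, 2], [1, 0, -2]], D = diag(-2, 2, 5), P⁻¹ = [[2, 0, -1], [-2, 1, 2], [1, 0, -1]].
A² = P·diag(4, 4, 25)·P⁻¹ = [[-17, 0, 21], [42, 4, -42], [-42, 0, 46]].
The requested entry is -42.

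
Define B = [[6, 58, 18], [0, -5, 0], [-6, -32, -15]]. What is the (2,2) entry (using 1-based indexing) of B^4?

Characteristic polynomial: t^3 + 14t^2 + 63t + 90 = (t + 3)(t + 5)(t + 6), so the eigenvalues are -6, -5, -3.
t=-3: eigenvector (-2, 0, 1).
t=-5: eigenvector (-2, 1, -2).
t=-6: eigenvector (-3, 0, 2).
P = [[-2, -2, -3], [0, 1, 0], [1, -2, 2]], D = diag(-3, -5, -6), P⁻¹ = [[-2, -10, -3], [0, 1, 0], [1, 6, 2]].
B⁴ = P·diag(81, 625, 1296)·P⁻¹ = [[-3564, -22958, -7290], [0, 625, 0], [2430, 13492, 4941]].
The requested entry is 625.

625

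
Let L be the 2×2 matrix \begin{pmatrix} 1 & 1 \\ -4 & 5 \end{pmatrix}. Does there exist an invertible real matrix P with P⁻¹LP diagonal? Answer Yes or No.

Characteristic polynomial: p(s) = s^2 - 6s + 9 = (s - 3)^2.
s = 3 has algebraic multiplicity 2; rank(L − 3I) = 1, so geometric multiplicity = 1.
Geometric multiplicity < algebraic multiplicity, so L is not diagonalizable.

No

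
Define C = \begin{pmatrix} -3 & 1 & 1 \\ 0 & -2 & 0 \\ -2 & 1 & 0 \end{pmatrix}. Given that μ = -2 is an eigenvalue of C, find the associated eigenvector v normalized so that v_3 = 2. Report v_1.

C + 2I = [[-1, 1, 1], [0, 0, 0], [-2, 1, 2]].
Solving (C + 2I)v = 0 gives the eigenspace spanned by (2, 0, 2).
With v_3 = 2, v = (2, 0, 2), so v_1 = 2.

2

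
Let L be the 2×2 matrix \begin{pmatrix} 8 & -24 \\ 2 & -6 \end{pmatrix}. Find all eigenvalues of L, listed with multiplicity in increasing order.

Characteristic polynomial: p(s) = s^2 - 2s = s(s - 2).
Roots (with multiplicity): 0, 2.

0, 2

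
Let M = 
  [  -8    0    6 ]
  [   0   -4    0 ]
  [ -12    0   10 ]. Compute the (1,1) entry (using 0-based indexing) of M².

Characteristic polynomial: t^3 + 2t^2 - 16t - 32 = (t - 4)(t + 2)(t + 4), so the eigenvalues are -4, -2, 4.
t=4: eigenvector (1, 0, 2).
t=-4: eigenvector (0, 1, 0).
t=-2: eigenvector (-1, 0, -1).
P = [[1, 0, -1], [0, 1, 0], [2, 0, -1]], D = diag(4, -4, -2), P⁻¹ = [[-1, 0, 1], [0, 1, 0], [-2, 0, 1]].
M² = P·diag(16, 16, 4)·P⁻¹ = [[-8, 0, 12], [0, 16, 0], [-24, 0, 28]].
The requested entry is 16.

16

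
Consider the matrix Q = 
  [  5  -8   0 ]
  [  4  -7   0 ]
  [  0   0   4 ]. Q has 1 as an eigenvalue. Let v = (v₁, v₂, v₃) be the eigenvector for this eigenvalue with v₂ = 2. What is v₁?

Q − 1I = [[4, -8, 0], [4, -8, 0], [0, 0, 3]].
Solving (Q − 1I)v = 0 gives the eigenspace spanned by (4, 2, 0).
With v₂ = 2, v = (4, 2, 0), so v₁ = 4.

4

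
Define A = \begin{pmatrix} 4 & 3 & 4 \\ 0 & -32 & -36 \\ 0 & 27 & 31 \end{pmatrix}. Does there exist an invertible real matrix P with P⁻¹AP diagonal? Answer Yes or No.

No

Characteristic polynomial: p(t) = t^3 - 3t^2 - 24t + 80 = (t - 4)^2(t + 5).
t = 4 has algebraic multiplicity 2; rank(A − 4I) = 2, so geometric multiplicity = 1.
Geometric multiplicity < algebraic multiplicity, so A is not diagonalizable.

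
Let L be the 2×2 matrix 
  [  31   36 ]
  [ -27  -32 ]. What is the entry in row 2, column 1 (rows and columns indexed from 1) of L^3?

Characteristic polynomial: λ^2 + λ - 20 = (λ - 4)(λ + 5), so the eigenvalues are -5, 4.
λ=-5: eigenvector (1, -1).
λ=4: eigenvector (4, -3).
P = [[1, 4], [-1, -3]], D = diag(-5, 4), P⁻¹ = [[-3, -4], [1, 1]].
L³ = P·diag(-125, 64)·P⁻¹ = [[631, 756], [-567, -692]].
The requested entry is -567.

-567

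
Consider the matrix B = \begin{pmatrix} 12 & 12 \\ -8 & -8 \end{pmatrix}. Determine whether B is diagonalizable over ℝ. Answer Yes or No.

Characteristic polynomial: p(r) = r^2 - 4r = r(r - 4).
All 2 eigenvalues are distinct, so B is diagonalizable.

Yes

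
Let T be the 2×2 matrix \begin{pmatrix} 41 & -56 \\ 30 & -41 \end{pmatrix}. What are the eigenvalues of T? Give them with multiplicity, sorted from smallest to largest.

-1, 1

Characteristic polynomial: p(r) = r^2 - 1 = (r - 1)(r + 1).
Roots (with multiplicity): -1, 1.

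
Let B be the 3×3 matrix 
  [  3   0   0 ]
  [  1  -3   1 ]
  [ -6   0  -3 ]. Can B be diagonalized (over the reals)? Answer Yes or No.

No

Characteristic polynomial: p(r) = r^3 + 3r^2 - 9r - 27 = (r - 3)(r + 3)^2.
r = -3 has algebraic multiplicity 2; rank(B + 3I) = 2, so geometric multiplicity = 1.
Geometric multiplicity < algebraic multiplicity, so B is not diagonalizable.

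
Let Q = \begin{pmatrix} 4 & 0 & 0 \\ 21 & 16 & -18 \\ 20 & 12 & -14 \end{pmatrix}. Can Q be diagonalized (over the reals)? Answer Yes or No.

Characteristic polynomial: p(μ) = μ^3 - 6μ^2 + 32 = (μ - 4)^2(μ + 2).
μ = 4 has algebraic multiplicity 2; rank(Q − 4I) = 2, so geometric multiplicity = 1.
Geometric multiplicity < algebraic multiplicity, so Q is not diagonalizable.

No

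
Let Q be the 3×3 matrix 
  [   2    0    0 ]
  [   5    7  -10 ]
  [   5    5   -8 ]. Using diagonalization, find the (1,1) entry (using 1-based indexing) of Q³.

8

Characteristic polynomial: s^3 - s^2 - 8s + 12 = (s - 2)^2(s + 3), so the eigenvalues are -3, 2, 2.
s=2: eigenvector (1, 1, 1).
s=-3: eigenvector (0, 1, 1).
s=2: eigenvector (0, -2, -1).
P = [[1, 0, 0], [1, 1, -2], [1, 1, -1]], D = diag(2, -3, 2), P⁻¹ = [[1, 0, 0], [-1, -1, 2], [0, -1, 1]].
Q³ = P·diag(8, -27, 8)·P⁻¹ = [[8, 0, 0], [35, 43, -70], [35, 35, -62]].
The requested entry is 8.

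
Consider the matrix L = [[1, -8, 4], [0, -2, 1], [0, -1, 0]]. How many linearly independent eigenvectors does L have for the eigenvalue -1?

1

L + 1I = [[2, -8, 4], [0, -1, 1], [0, -1, 1]].
This matrix has rank 2, so its null space has dimension 3 − 2 = 1.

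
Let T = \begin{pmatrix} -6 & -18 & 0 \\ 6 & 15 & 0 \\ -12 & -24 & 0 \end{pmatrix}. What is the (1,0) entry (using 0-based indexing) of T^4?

Characteristic polynomial: μ^3 - 9μ^2 + 18μ = μ(μ - 6)(μ - 3), so the eigenvalues are 0, 3, 6.
μ=3: eigenvector (-2, 1, 0).
μ=6: eigenvector (-3, 2, -2).
μ=0: eigenvector (0, 0, 1).
P = [[-2, -3, 0], [1, 2, 0], [0, -2, 1]], D = diag(3, 6, 0), P⁻¹ = [[-2, -3, 0], [1, 2, 0], [2, 4, 1]].
T⁴ = P·diag(81, 1296, 0)·P⁻¹ = [[-3564, -7290, 0], [2430, 4941, 0], [-2592, -5184, 0]].
The requested entry is 2430.

2430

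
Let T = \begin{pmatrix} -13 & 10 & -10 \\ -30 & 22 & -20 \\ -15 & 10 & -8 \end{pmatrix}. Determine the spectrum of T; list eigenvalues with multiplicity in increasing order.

-3, 2, 2

Characteristic polynomial: p(λ) = λ^3 - λ^2 - 8λ + 12 = (λ - 2)^2(λ + 3).
Roots (with multiplicity): -3, 2, 2.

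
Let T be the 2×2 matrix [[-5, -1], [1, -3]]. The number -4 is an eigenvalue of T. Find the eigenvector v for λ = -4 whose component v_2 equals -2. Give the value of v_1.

2

T + 4I = [[-1, -1], [1, 1]].
Solving (T + 4I)v = 0 gives the eigenspace spanned by (2, -2).
With v_2 = -2, v = (2, -2), so v_1 = 2.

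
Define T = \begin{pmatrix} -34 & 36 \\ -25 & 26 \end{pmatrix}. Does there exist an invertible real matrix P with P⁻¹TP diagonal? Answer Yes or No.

Characteristic polynomial: p(λ) = λ^2 + 8λ + 16 = (λ + 4)^2.
λ = -4 has algebraic multiplicity 2; rank(T + 4I) = 1, so geometric multiplicity = 1.
Geometric multiplicity < algebraic multiplicity, so T is not diagonalizable.

No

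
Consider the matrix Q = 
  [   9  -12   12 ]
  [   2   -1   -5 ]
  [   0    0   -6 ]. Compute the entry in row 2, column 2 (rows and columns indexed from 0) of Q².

Characteristic polynomial: s^3 - 2s^2 - 33s + 90 = (s - 5)(s - 3)(s + 6), so the eigenvalues are -6, 3, 5.
s=5: eigenvector (3, 1, 0).
s=3: eigenvector (2, 1, 0).
s=-6: eigenvector (0, 1, 1).
P = [[3, 2, 0], [1, 1, 1], [0, 0, 1]], D = diag(5, 3, -6), P⁻¹ = [[1, -2, 2], [-1, 3, -3], [0, 0, 1]].
Q² = P·diag(25, 9, 36)·P⁻¹ = [[57, -96, 96], [16, -23, 59], [0, 0, 36]].
The requested entry is 36.

36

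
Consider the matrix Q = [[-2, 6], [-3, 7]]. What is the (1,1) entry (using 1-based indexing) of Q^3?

Characteristic polynomial: t^2 - 5t + 4 = (t - 4)(t - 1), so the eigenvalues are 1, 4.
t=4: eigenvector (1, 1).
t=1: eigenvector (-2, -1).
P = [[1, -2], [1, -1]], D = diag(4, 1), P⁻¹ = [[-1, 2], [-1, 1]].
Q³ = P·diag(64, 1)·P⁻¹ = [[-62, 126], [-63, 127]].
The requested entry is -62.

-62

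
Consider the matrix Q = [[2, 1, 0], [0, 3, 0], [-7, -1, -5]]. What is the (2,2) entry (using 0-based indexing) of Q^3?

Characteristic polynomial: s^3 - 19s + 30 = (s - 3)(s - 2)(s + 5), so the eigenvalues are -5, 2, 3.
s=3: eigenvector (1, 1, -1).
s=2: eigenvector (1, 0, -1).
s=-5: eigenvector (0, 0, 1).
P = [[1, 1, 0], [1, 0, 0], [-1, -1, 1]], D = diag(3, 2, -5), P⁻¹ = [[0, 1, 0], [1, -1, 0], [1, 0, 1]].
Q³ = P·diag(27, 8, -125)·P⁻¹ = [[8, 19, 0], [0, 27, 0], [-133, -19, -125]].
The requested entry is -125.

-125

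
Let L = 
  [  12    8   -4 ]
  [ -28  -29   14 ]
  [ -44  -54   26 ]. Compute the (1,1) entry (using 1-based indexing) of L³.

Characteristic polynomial: μ^3 - 9μ^2 + 14μ + 24 = (μ - 6)(μ - 4)(μ + 1), so the eigenvalues are -1, 4, 6.
μ=-1: eigenvector (0, 1, 2).
μ=4: eigenvector (1, 0, 2).
μ=6: eigenvector (-2, 2, 1).
P = [[0, 1, -2], [1, 0, 2], [2, 2, 1]], D = diag(-1, 4, 6), P⁻¹ = [[4, 5, -2], [-3, -4, 2], [-2, -2, 1]].
L³ = P·diag(-1, 64, 216)·P⁻¹ = [[672, 608, -304], [-868, -869, 434], [-824, -954, 476]].
The requested entry is 672.

672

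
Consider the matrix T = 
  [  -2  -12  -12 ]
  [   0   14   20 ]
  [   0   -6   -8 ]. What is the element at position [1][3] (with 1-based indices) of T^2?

-120

Characteristic polynomial: μ^3 - 4μ^2 - 4μ + 16 = (μ - 4)(μ - 2)(μ + 2), so the eigenvalues are -2, 2, 4.
μ=2: eigenvector (6, -5, 3).
μ=4: eigenvector (-2, 2, -1).
μ=-2: eigenvector (1, 0, 0).
P = [[6, -2, 1], [-5, 2, 0], [3, -1, 0]], D = diag(2, 4, -2), P⁻¹ = [[0, 1, 2], [0, 3, 5], [1, 0, -2]].
T² = P·diag(4, 16, 4)·P⁻¹ = [[4, -72, -120], [0, 76, 120], [0, -36, -56]].
The requested entry is -120.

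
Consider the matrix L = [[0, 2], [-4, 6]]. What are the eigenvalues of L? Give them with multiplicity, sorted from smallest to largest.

Characteristic polynomial: p(t) = t^2 - 6t + 8 = (t - 4)(t - 2).
Roots (with multiplicity): 2, 4.

2, 4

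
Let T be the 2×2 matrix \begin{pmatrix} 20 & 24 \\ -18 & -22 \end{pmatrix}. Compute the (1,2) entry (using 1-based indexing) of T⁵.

Characteristic polynomial: r^2 + 2r - 8 = (r - 2)(r + 4), so the eigenvalues are -4, 2.
r=2: eigenvector (4, -3).
r=-4: eigenvector (1, -1).
P = [[4, 1], [-3, -1]], D = diag(2, -4), P⁻¹ = [[1, 1], [-3, -4]].
T⁵ = P·diag(32, -1024)·P⁻¹ = [[3200, 4224], [-3168, -4192]].
The requested entry is 4224.

4224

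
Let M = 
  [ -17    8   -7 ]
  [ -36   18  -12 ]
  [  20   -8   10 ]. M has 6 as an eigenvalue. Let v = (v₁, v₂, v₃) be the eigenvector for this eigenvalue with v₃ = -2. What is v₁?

2

M − 6I = [[-23, 8, -7], [-36, 12, -12], [20, -8, 4]].
Solving (M − 6I)v = 0 gives the eigenspace spanned by (2, 4, -2).
With v₃ = -2, v = (2, 4, -2), so v₁ = 2.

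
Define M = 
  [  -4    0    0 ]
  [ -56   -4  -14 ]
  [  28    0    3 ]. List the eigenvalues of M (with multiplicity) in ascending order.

-4, -4, 3

Characteristic polynomial: p(λ) = λ^3 + 5λ^2 - 8λ - 48 = (λ - 3)(λ + 4)^2.
Roots (with multiplicity): -4, -4, 3.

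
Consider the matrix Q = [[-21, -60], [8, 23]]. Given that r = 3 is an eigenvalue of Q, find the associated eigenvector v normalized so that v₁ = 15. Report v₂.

Q − 3I = [[-24, -60], [8, 20]].
Solving (Q − 3I)v = 0 gives the eigenspace spanned by (15, -6).
With v₁ = 15, v = (15, -6), so v₂ = -6.

-6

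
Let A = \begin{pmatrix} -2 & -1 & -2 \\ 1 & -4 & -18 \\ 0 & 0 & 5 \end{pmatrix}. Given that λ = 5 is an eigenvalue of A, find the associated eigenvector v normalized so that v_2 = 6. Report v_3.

-3

A − 5I = [[-7, -1, -2], [1, -9, -18], [0, 0, 0]].
Solving (A − 5I)v = 0 gives the eigenspace spanned by (0, 6, -3).
With v_2 = 6, v = (0, 6, -3), so v_3 = -3.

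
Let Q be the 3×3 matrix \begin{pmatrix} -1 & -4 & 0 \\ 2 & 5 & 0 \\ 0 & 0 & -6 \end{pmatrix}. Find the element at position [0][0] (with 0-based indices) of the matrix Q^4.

Characteristic polynomial: μ^3 + 2μ^2 - 21μ + 18 = (μ - 3)(μ - 1)(μ + 6), so the eigenvalues are -6, 1, 3.
μ=3: eigenvector (-1, 1, 0).
μ=1: eigenvector (2, -1, 0).
μ=-6: eigenvector (0, 0, 1).
P = [[-1, 2, 0], [1, -1, 0], [0, 0, 1]], D = diag(3, 1, -6), P⁻¹ = [[1, 2, 0], [1, 1, 0], [0, 0, 1]].
Q⁴ = P·diag(81, 1, 1296)·P⁻¹ = [[-79, -160, 0], [80, 161, 0], [0, 0, 1296]].
The requested entry is -79.

-79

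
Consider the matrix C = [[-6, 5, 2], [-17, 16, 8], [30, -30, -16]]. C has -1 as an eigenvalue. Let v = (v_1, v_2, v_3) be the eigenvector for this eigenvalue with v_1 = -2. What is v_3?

C + 1I = [[-5, 5, 2], [-17, 17, 8], [30, -30, -15]].
Solving (C + 1I)v = 0 gives the eigenspace spanned by (-2, -2, 0).
With v_1 = -2, v = (-2, -2, 0), so v_3 = 0.

0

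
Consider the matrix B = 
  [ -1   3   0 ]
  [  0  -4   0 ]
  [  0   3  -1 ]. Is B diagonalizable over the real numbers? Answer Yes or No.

Yes

Characteristic polynomial: p(μ) = μ^3 + 6μ^2 + 9μ + 4 = (μ + 1)^2(μ + 4).
μ = -1 has algebraic multiplicity 2; rank(B + 1I) = 1, so geometric multiplicity = 2.
Every eigenvalue has geometric = algebraic multiplicity, so B is diagonalizable.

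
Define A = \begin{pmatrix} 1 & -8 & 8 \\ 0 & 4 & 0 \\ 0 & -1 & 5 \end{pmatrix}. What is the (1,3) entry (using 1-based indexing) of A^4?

Characteristic polynomial: r^3 - 10r^2 + 29r - 20 = (r - 5)(r - 4)(r - 1), so the eigenvalues are 1, 4, 5.
r=5: eigenvector (2, 0, 1).
r=4: eigenvector (0, 1, 1).
r=1: eigenvector (1, 0, 0).
P = [[2, 0, 1], [0, 1, 0], [1, 1, 0]], D = diag(5, 4, 1), P⁻¹ = [[0, -1, 1], [0, 1, 0], [1, 2, -2]].
A⁴ = P·diag(625, 256, 1)·P⁻¹ = [[1, -1248, 1248], [0, 256, 0], [0, -369, 625]].
The requested entry is 1248.

1248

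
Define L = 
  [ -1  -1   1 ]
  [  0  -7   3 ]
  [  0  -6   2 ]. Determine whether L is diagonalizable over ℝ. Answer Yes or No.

Characteristic polynomial: p(μ) = μ^3 + 6μ^2 + 9μ + 4 = (μ + 1)^2(μ + 4).
μ = -1 has algebraic multiplicity 2; rank(L + 1I) = 2, so geometric multiplicity = 1.
Geometric multiplicity < algebraic multiplicity, so L is not diagonalizable.

No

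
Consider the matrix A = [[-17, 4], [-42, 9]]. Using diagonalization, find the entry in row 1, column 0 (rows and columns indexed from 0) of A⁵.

Characteristic polynomial: t^2 + 8t + 15 = (t + 3)(t + 5), so the eigenvalues are -5, -3.
t=-3: eigenvector (2, 7).
t=-5: eigenvector (1, 3).
P = [[2, 1], [7, 3]], D = diag(-3, -5), P⁻¹ = [[-3, 1], [7, -2]].
A⁵ = P·diag(-243, -3125)·P⁻¹ = [[-20417, 5764], [-60522, 17049]].
The requested entry is -60522.

-60522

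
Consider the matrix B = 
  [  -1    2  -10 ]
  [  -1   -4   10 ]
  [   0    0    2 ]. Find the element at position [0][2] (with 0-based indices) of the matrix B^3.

Characteristic polynomial: r^3 + 3r^2 - 4r - 12 = (r - 2)(r + 2)(r + 3), so the eigenvalues are -3, -2, 2.
r=-2: eigenvector (2, -1, 0).
r=-3: eigenvector (-1, 1, 0).
r=2: eigenvector (-2, 2, 1).
P = [[2, -1, -2], [-1, 1, 2], [0, 0, 1]], D = diag(-2, -3, 2), P⁻¹ = [[1, 1, 0], [1, 2, -2], [0, 0, 1]].
B³ = P·diag(-8, -27, 8)·P⁻¹ = [[11, 38, -70], [-19, -46, 70], [0, 0, 8]].
The requested entry is -70.

-70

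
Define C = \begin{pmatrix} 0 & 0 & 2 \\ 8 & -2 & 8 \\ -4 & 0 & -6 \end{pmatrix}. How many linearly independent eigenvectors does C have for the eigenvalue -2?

2

C + 2I = [[2, 0, 2], [8, 0, 8], [-4, 0, -4]].
This matrix has rank 1, so its null space has dimension 3 − 1 = 2.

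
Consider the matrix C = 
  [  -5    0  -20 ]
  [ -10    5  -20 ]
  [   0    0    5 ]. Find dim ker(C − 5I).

C − 5I = [[-10, 0, -20], [-10, 0, -20], [0, 0, 0]].
This matrix has rank 1, so its null space has dimension 3 − 1 = 2.

2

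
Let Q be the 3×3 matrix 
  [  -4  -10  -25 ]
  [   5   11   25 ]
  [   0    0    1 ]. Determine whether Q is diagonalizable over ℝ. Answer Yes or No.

Characteristic polynomial: p(λ) = λ^3 - 8λ^2 + 13λ - 6 = (λ - 6)(λ - 1)^2.
λ = 1 has algebraic multiplicity 2; rank(Q − 1I) = 1, so geometric multiplicity = 2.
Every eigenvalue has geometric = algebraic multiplicity, so Q is diagonalizable.

Yes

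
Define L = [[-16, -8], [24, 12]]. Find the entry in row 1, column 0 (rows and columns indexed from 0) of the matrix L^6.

Characteristic polynomial: μ^2 + 4μ = μ(μ + 4), so the eigenvalues are -4, 0.
μ=-4: eigenvector (2, -3).
μ=0: eigenvector (1, -2).
P = [[2, 1], [-3, -2]], D = diag(-4, 0), P⁻¹ = [[2, 1], [-3, -2]].
L⁶ = P·diag(4096, 0)·P⁻¹ = [[16384, 8192], [-24576, -12288]].
The requested entry is -24576.

-24576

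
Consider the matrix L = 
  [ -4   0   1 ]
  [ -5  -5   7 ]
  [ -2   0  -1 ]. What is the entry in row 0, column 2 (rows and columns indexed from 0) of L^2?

-5

Characteristic polynomial: t^3 + 10t^2 + 31t + 30 = (t + 2)(t + 3)(t + 5), so the eigenvalues are -5, -3, -2.
t=-5: eigenvector (0, 1, 0).
t=-2: eigenvector (-1, -3, -2).
t=-3: eigenvector (1, 1, 1).
P = [[0, -1, 1], [1, -3, 1], [0, -2, 1]], D = diag(-5, -2, -3), P⁻¹ = [[1, 1, -2], [1, 0, -1], [2, 0, -1]].
L² = P·diag(25, 4, 9)·P⁻¹ = [[14, 0, -5], [31, 25, -47], [10, 0, -1]].
The requested entry is -5.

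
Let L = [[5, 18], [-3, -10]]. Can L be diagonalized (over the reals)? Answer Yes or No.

Characteristic polynomial: p(s) = s^2 + 5s + 4 = (s + 1)(s + 4).
All 2 eigenvalues are distinct, so L is diagonalizable.

Yes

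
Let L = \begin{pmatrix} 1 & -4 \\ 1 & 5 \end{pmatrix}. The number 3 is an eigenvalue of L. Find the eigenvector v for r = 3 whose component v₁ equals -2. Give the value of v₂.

1

L − 3I = [[-2, -4], [1, 2]].
Solving (L − 3I)v = 0 gives the eigenspace spanned by (-2, 1).
With v₁ = -2, v = (-2, 1), so v₂ = 1.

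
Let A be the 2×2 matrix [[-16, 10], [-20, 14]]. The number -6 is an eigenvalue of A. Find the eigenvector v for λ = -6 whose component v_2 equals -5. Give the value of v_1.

-5

A + 6I = [[-10, 10], [-20, 20]].
Solving (A + 6I)v = 0 gives the eigenspace spanned by (-5, -5).
With v_2 = -5, v = (-5, -5), so v_1 = -5.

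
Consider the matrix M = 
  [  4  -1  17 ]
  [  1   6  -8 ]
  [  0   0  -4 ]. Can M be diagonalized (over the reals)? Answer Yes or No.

No

Characteristic polynomial: p(s) = s^3 - 6s^2 - 15s + 100 = (s - 5)^2(s + 4).
s = 5 has algebraic multiplicity 2; rank(M − 5I) = 2, so geometric multiplicity = 1.
Geometric multiplicity < algebraic multiplicity, so M is not diagonalizable.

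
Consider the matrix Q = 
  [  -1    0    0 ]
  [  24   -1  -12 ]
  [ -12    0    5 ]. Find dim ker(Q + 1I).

Q + 1I = [[0, 0, 0], [24, 0, -12], [-12, 0, 6]].
This matrix has rank 1, so its null space has dimension 3 − 1 = 2.

2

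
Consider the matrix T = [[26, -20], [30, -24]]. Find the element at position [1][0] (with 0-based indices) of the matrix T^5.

Characteristic polynomial: s^2 - 2s - 24 = (s - 6)(s + 4), so the eigenvalues are -4, 6.
s=6: eigenvector (1, 1).
s=-4: eigenvector (2, 3).
P = [[1, 2], [1, 3]], D = diag(6, -4), P⁻¹ = [[3, -2], [-1, 1]].
T⁵ = P·diag(7776, -1024)·P⁻¹ = [[25376, -17600], [26400, -18624]].
The requested entry is 26400.

26400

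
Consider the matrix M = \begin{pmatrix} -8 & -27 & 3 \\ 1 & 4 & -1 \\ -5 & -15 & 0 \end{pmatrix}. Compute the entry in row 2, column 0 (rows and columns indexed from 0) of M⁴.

625

Characteristic polynomial: t^3 + 4t^2 - 5t = t(t - 1)(t + 5), so the eigenvalues are -5, 0, 1.
t=-5: eigenvector (1, 0, 1).
t=1: eigenvector (-3, 1, 0).
t=0: eigenvector (-3, 1, 1).
P = [[1, -3, -3], [0, 1, 1], [1, 0, 1]], D = diag(-5, 1, 0), P⁻¹ = [[1, 3, 0], [1, 4, -1], [-1, -3, 1]].
M⁴ = P·diag(625, 1, 0)·P⁻¹ = [[622, 1863, 3], [1, 4, -1], [625, 1875, 0]].
The requested entry is 625.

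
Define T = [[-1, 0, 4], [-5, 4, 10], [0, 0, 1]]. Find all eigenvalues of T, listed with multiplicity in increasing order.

-1, 1, 4

Characteristic polynomial: p(s) = s^3 - 4s^2 - s + 4 = (s - 4)(s - 1)(s + 1).
Roots (with multiplicity): -1, 1, 4.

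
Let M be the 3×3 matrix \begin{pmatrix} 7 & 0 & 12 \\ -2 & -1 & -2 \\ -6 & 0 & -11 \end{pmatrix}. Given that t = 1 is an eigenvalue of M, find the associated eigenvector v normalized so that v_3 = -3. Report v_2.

-3

M − 1I = [[6, 0, 12], [-2, -2, -2], [-6, 0, -12]].
Solving (M − 1I)v = 0 gives the eigenspace spanned by (6, -3, -3).
With v_3 = -3, v = (6, -3, -3), so v_2 = -3.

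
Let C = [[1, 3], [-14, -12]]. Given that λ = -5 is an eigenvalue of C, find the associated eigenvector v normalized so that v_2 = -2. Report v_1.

1

C + 5I = [[6, 3], [-14, -7]].
Solving (C + 5I)v = 0 gives the eigenspace spanned by (1, -2).
With v_2 = -2, v = (1, -2), so v_1 = 1.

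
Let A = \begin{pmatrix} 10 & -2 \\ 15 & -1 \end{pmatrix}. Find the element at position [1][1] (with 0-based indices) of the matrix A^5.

Characteristic polynomial: μ^2 - 9μ + 20 = (μ - 5)(μ - 4), so the eigenvalues are 4, 5.
μ=5: eigenvector (-2, -5).
μ=4: eigenvector (1, 3).
P = [[-2, 1], [-5, 3]], D = diag(5, 4), P⁻¹ = [[-3, 1], [-5, 2]].
A⁵ = P·diag(3125, 1024)·P⁻¹ = [[13630, -4202], [31515, -9481]].
The requested entry is -9481.

-9481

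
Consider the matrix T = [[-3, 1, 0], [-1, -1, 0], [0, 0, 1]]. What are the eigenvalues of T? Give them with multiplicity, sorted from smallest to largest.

Characteristic polynomial: p(λ) = λ^3 + 3λ^2 - 4 = (λ - 1)(λ + 2)^2.
Roots (with multiplicity): -2, -2, 1.

-2, -2, 1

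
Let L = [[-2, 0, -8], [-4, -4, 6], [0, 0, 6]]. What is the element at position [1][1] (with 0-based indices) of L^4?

256

Characteristic polynomial: μ^3 - 28μ - 48 = (μ - 6)(μ + 2)(μ + 4), so the eigenvalues are -4, -2, 6.
μ=-2: eigenvector (1, -2, 0).
μ=-4: eigenvector (0, 1, 0).
μ=6: eigenvector (-1, 1, 1).
P = [[1, 0, -1], [-2, 1, 1], [0, 0, 1]], D = diag(-2, -4, 6), P⁻¹ = [[1, 0, 1], [2, 1, 1], [0, 0, 1]].
L⁴ = P·diag(16, 256, 1296)·P⁻¹ = [[16, 0, -1280], [480, 256, 1520], [0, 0, 1296]].
The requested entry is 256.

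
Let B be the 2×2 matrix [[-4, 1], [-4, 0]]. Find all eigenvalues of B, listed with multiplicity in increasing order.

Characteristic polynomial: p(μ) = μ^2 + 4μ + 4 = (μ + 2)^2.
Roots (with multiplicity): -2, -2.

-2, -2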